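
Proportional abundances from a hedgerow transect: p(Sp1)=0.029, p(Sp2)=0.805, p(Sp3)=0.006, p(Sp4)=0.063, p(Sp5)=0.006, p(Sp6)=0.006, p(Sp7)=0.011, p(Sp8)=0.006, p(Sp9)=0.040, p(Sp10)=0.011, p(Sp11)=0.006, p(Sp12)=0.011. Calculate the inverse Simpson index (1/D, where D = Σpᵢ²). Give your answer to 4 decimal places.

1.5268

D = 0.029² + 0.805² + 0.006² + 0.063² + 0.006² + 0.006² + 0.011² + 0.006² + 0.04² + 0.011² + 0.006² + 0.011² = 0.0008410 + 0.6480250 + 0.0000360 + 0.0039690 + 0.0000360 + 0.0000360 + 0.0001210 + 0.0000360 + 0.0016000 + 0.0001210 + 0.0000360 + 0.0001210 = 0.6549780 (working shown to 7 dp, full precision carried).
So 1/D = 1.526769, i.e. 1.5268 to 4 decimal places.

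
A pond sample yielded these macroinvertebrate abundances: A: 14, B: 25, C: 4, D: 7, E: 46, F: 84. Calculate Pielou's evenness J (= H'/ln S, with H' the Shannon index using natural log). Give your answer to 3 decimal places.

0.775

Total N = 14+25+4+7+46+84 = 180, so the proportions are 0.07778, 0.13889, 0.02222, 0.03889, 0.25556, 0.46667 (working shown to 5 dp, full precision carried).
H' = −Σ pᵢ ln pᵢ = −((-0.19864) + (-0.27418) + (-0.08459) + (-0.12627) + (-0.34866) + (-0.35567)) = 1.38800.
With S = 6 species, ln S = 1.79176, so J = 1.38800/1.79176 = 0.77466, i.e. 0.775 to 3 decimal places.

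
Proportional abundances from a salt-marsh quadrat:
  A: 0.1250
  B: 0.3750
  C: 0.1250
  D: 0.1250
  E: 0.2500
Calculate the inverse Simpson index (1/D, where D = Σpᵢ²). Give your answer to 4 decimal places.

D = 0.125² + 0.375² + 0.125² + 0.125² + 0.25² = 0.01562500 + 0.14062500 + 0.01562500 + 0.01562500 + 0.06250000 = 0.25000000 (working shown to 8 dp, full precision carried).
So 1/D = 4.000000, i.e. 4.0000 to 4 decimal places.

4.0000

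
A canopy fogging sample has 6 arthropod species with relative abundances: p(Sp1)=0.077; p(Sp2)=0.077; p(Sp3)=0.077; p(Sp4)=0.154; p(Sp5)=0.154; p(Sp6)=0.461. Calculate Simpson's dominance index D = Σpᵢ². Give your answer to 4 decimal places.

0.2777

D = 0.077² + 0.077² + 0.077² + 0.154² + 0.154² + 0.461² = 0.005929 + 0.005929 + 0.005929 + 0.023716 + 0.023716 + 0.212521 = 0.277740 (working shown to 6 dp, full precision carried).
To 4 decimal places, D = 0.2777.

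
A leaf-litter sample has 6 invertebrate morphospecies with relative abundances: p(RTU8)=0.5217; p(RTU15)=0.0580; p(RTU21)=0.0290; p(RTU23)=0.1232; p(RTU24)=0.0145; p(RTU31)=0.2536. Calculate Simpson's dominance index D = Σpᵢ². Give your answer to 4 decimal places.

D = 0.5217² + 0.058² + 0.029² + 0.1232² + 0.0145² + 0.2536² = 0.272171 + 0.003364 + 0.000841 + 0.015178 + 0.000210 + 0.064313 = 0.356077 (working shown to 6 dp, full precision carried).
To 4 decimal places, D = 0.3561.

0.3561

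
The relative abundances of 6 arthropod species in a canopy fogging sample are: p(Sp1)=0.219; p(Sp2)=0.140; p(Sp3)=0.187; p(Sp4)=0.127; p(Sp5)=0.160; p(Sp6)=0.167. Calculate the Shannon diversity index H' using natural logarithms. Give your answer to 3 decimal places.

1.776

Each pᵢ ln pᵢ term (working shown to 5 dp, full precision carried): 0.219×(-1.51868)=-0.33259, 0.14×(-1.96611)=-0.27526, 0.187×(-1.67665)=-0.31353, 0.127×(-2.06357)=-0.26207, 0.16×(-1.83258)=-0.29321, 0.167×(-1.78976)=-0.29889.
Sum = -1.77556, so H' = 1.776.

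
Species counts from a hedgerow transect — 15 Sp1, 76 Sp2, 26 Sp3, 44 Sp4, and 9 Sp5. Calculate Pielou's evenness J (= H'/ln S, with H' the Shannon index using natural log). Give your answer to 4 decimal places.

0.8492

Total N = 15+76+26+44+9 = 170, so the proportions are 0.088235, 0.447059, 0.152941, 0.258824, 0.052941 (working shown to 6 dp, full precision carried).
H' = −Σ pᵢ ln pᵢ = −((-0.214213) + (-0.359911) + (-0.287178) + (-0.349828) + (-0.155572)) = 1.366702.
With S = 5 species, ln S = 1.609438, so J = 1.366702/1.609438 = 0.849180, i.e. 0.8492 to 4 decimal places.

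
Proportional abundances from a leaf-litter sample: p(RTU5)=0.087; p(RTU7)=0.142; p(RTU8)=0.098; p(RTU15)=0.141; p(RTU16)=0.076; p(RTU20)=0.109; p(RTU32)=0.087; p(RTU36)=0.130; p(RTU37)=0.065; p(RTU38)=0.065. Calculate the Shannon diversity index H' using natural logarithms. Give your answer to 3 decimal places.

Each pᵢ ln pᵢ term (working shown to 5 dp, full precision carried): 0.087×(-2.44185)=-0.21244, 0.142×(-1.95193)=-0.27717, 0.098×(-2.32279)=-0.22763, 0.141×(-1.95900)=-0.27622, 0.076×(-2.57702)=-0.19585, 0.109×(-2.21641)=-0.24159, 0.087×(-2.44185)=-0.21244, 0.13×(-2.04022)=-0.26523, 0.065×(-2.73337)=-0.17767, 0.065×(-2.73337)=-0.17767.
Sum = -2.26392, so H' = 2.264.

2.264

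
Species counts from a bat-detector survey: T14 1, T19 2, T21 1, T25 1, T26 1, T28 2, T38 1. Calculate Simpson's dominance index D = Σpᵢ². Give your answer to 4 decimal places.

0.1605

Total N = 1+2+1+1+1+2+1 = 9, so the proportions are 0.111111, 0.222222, 0.111111, 0.111111, 0.111111, 0.222222, 0.111111 (working shown to 6 dp, full precision carried).
D = 0.111111² + 0.222222² + 0.111111² + 0.111111² + 0.111111² + 0.222222² + 0.111111² = 0.012346 + 0.049383 + 0.012346 + 0.012346 + 0.012346 + 0.049383 + 0.012346 = 0.160494.
To 4 decimal places, D = 0.1605.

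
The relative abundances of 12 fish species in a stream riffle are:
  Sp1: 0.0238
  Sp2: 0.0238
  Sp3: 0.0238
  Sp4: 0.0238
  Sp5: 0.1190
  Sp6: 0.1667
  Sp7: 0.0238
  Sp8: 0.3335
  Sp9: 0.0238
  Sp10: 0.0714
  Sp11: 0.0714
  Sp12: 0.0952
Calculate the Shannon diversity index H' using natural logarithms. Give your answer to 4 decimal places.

2.0528

Each pᵢ ln pᵢ term (working shown to 6 dp, full precision carried): 0.0238×(-3.738070)=-0.088966, 0.0238×(-3.738070)=-0.088966, 0.0238×(-3.738070)=-0.088966, 0.0238×(-3.738070)=-0.088966, 0.119×(-2.128632)=-0.253307, 0.1667×(-1.791559)=-0.298653, 0.0238×(-3.738070)=-0.088966, 0.3335×(-1.098112)=-0.366220, 0.0238×(-3.738070)=-0.088966, 0.0714×(-2.639457)=-0.188457, 0.0714×(-2.639457)=-0.188457, 0.0952×(-2.351775)=-0.223889.
Sum = -2.052781, so H' = 2.0528.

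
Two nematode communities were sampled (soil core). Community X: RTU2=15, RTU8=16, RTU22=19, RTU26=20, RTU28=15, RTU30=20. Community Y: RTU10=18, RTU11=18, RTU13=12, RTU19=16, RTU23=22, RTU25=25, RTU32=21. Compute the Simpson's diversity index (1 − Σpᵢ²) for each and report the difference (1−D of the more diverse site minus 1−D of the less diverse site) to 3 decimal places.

0.020

Community X: N=105, proportions 0.14286, 0.15238, 0.18095, 0.19048, 0.14286, 0.19048, giving 1−D = 0.83066 (working shown to 5 dp, full precision carried).
Community Y: N=132, proportions 0.13636, 0.13636, 0.09091, 0.12121, 0.16667, 0.18939, 0.15909, giving 1−D = 0.85090.
Difference = |0.83066 − 0.85090| = 0.02024, i.e. 0.020 to 3 decimal places.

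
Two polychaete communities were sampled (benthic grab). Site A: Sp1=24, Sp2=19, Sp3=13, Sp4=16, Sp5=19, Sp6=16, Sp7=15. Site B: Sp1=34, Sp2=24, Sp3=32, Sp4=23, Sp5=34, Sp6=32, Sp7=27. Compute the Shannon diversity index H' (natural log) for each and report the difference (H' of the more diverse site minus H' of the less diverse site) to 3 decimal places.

0.007

Site A: N=122, proportions 0.19672, 0.15574, 0.10656, 0.13115, 0.15574, 0.13115, 0.12295, giving H' = 1.92820 (working shown to 5 dp, full precision carried).
Site B: N=206, proportions 0.16505, 0.1165, 0.15534, 0.11165, 0.16505, 0.15534, 0.13107, giving H' = 1.93478.
Difference = |1.92820 − 1.93478| = 0.00658, i.e. 0.007 to 3 decimal places.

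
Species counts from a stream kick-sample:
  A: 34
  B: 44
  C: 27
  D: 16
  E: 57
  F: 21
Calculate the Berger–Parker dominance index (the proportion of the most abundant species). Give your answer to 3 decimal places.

0.286

Total N = 34+44+27+16+57+21 = 199, so the proportions are 0.17085, 0.22111, 0.13568, 0.0804, 0.28643, 0.10553 (working shown to 5 dp, full precision carried).
The largest proportion is 0.28643, i.e. d = 0.286 to 3 decimal places.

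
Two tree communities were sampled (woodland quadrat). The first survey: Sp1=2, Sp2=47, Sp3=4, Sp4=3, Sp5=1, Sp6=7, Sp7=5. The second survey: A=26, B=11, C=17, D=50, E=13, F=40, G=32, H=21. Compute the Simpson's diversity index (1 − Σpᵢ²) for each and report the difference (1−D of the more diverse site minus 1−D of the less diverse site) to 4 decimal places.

0.3312

The first survey: N=69, proportions 0.0289855, 0.6811594, 0.057971, 0.0434783, 0.0144928, 0.1014493, 0.0724638, giving 1−D = 0.5141777 (working shown to 7 dp, full precision carried).
The second survey: N=210, proportions 0.1238095, 0.052381, 0.0809524, 0.2380952, 0.0619048, 0.1904762, 0.152381, 0.1, giving 1−D = 0.8453515.
Difference = |0.5141777 − 0.8453515| = 0.3311738, i.e. 0.3312 to 4 decimal places.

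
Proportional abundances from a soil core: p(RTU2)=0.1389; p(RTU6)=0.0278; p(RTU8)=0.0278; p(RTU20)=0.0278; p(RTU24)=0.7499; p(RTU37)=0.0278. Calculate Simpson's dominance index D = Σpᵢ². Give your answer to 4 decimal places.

D = 0.1389² + 0.0278² + 0.0278² + 0.0278² + 0.7499² + 0.0278² = 0.019293 + 0.000773 + 0.000773 + 0.000773 + 0.562350 + 0.000773 = 0.584735 (working shown to 6 dp, full precision carried).
To 4 decimal places, D = 0.5847.

0.5847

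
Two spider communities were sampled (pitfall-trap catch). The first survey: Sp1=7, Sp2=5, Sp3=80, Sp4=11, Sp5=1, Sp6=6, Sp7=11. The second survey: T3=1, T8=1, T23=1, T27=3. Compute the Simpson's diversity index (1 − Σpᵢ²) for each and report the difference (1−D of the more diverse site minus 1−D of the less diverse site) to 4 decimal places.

The first survey: N=121, proportions 0.057851, 0.041322, 0.661157, 0.090909, 0.008264, 0.049587, 0.090909, giving 1−D = 0.538761 (working shown to 6 dp, full precision carried).
The second survey: N=6, proportions 0.166667, 0.166667, 0.166667, 0.5, giving 1−D = 0.666667.
Difference = |0.538761 − 0.666667| = 0.127906, i.e. 0.1279 to 4 decimal places.

0.1279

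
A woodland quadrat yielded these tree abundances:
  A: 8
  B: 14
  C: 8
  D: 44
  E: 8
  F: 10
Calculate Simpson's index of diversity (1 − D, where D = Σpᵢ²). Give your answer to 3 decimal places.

0.714

Total N = 8+14+8+44+8+10 = 92, so the proportions are 0.08696, 0.15217, 0.08696, 0.47826, 0.08696, 0.1087 (working shown to 5 dp, full precision carried).
D = 0.08696² + 0.15217² + 0.08696² + 0.47826² + 0.08696² + 0.1087² = 0.00756 + 0.02316 + 0.00756 + 0.22873 + 0.00756 + 0.01181 = 0.28639.
So 1 − D = 0.71361, i.e. 0.714 to 3 decimal places.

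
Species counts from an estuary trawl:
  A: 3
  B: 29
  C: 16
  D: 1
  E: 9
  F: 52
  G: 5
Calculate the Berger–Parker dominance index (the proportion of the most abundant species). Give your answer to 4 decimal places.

Total N = 3+29+16+1+9+52+5 = 115, so the proportions are 0.026087, 0.252174, 0.13913, 0.008696, 0.078261, 0.452174, 0.043478 (working shown to 6 dp, full precision carried).
The largest proportion is 0.452174, i.e. d = 0.4522 to 4 decimal places.

0.4522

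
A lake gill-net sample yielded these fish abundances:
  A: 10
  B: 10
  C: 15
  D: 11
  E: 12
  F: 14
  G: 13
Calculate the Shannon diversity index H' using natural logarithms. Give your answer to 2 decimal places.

Total N = 10+10+15+11+12+14+13 = 85, so the proportions are 0.11765, 0.11765, 0.17647, 0.12941, 0.14118, 0.16471, 0.15294 (working shown to 5 dp, full precision carried).
Each pᵢ ln pᵢ term: 0.11765×(-2.14007)=-0.25177, 0.11765×(-2.14007)=-0.25177, 0.17647×(-1.73460)=-0.30611, 0.12941×(-2.04476)=-0.26462, 0.14118×(-1.95774)=-0.27639, 0.16471×(-1.80359)=-0.29706, 0.15294×(-1.87770)=-0.28718.
Sum = -1.93489, so H' = 1.93.

1.93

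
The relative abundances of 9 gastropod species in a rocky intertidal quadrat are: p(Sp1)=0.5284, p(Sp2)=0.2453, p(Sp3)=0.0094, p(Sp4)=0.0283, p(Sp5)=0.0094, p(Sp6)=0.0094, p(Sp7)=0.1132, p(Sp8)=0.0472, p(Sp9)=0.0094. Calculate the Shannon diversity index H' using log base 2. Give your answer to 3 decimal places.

1.946

Each pᵢ log₂ pᵢ term (working shown to 5 dp, full precision carried): 0.5284×(-0.92030)=-0.48629, 0.2453×(-2.02738)=-0.49732, 0.0094×(-6.73312)=-0.06329, 0.0283×(-5.14305)=-0.14555, 0.0094×(-6.73312)=-0.06329, 0.0094×(-6.73312)=-0.06329, 0.1132×(-3.14305)=-0.35579, 0.0472×(-4.40507)=-0.20792, 0.0094×(-6.73312)=-0.06329.
Sum = -1.94603, so H' = 1.946.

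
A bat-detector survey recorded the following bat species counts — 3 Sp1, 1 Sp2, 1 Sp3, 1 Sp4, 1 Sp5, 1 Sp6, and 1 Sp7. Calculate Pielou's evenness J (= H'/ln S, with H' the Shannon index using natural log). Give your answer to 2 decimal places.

Total N = 3+1+1+1+1+1+1 = 9, so the proportions are 0.3333, 0.1111, 0.1111, 0.1111, 0.1111, 0.1111, 0.1111 (working shown to 4 dp, full precision carried).
H' = −Σ pᵢ ln pᵢ = −((-0.3662) + (-0.2441) + (-0.2441) + (-0.2441) + (-0.2441) + (-0.2441) + (-0.2441)) = 1.8310.
With S = 7 species, ln S = 1.9459, so J = 1.8310/1.9459 = 0.9410, i.e. 0.94 to 2 decimal places.

0.94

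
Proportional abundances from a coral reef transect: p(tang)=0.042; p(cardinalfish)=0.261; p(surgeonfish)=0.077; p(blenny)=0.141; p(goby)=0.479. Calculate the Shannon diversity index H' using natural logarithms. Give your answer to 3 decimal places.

Each pᵢ ln pᵢ term (working shown to 5 dp, full precision carried): 0.042×(-3.17009)=-0.13314, 0.261×(-1.34323)=-0.35058, 0.077×(-2.56395)=-0.19742, 0.141×(-1.95900)=-0.27622, 0.479×(-0.73605)=-0.35257.
Sum = -1.30994, so H' = 1.310.

1.310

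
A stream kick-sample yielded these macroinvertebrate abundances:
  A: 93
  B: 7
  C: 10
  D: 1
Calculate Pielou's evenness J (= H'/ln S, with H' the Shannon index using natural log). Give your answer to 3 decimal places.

Total N = 93+7+10+1 = 111, so the proportions are 0.83784, 0.06306, 0.09009, 0.00901 (working shown to 5 dp, full precision carried).
H' = −Σ pᵢ ln pᵢ = −((-0.14824) + (-0.17428) + (-0.21684) + (-0.04243)) = 0.58179.
With S = 4 species, ln S = 1.38629, so J = 0.58179/1.38629 = 0.41967, i.e. 0.420 to 3 decimal places.

0.420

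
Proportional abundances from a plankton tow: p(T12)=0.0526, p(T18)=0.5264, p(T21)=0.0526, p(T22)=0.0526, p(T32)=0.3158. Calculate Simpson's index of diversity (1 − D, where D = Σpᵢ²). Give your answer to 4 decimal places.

D = 0.0526² + 0.5264² + 0.0526² + 0.0526² + 0.3158² = 0.002767 + 0.277097 + 0.002767 + 0.002767 + 0.099730 = 0.385127 (working shown to 6 dp, full precision carried).
So 1 − D = 0.614873, i.e. 0.6149 to 4 decimal places.

0.6149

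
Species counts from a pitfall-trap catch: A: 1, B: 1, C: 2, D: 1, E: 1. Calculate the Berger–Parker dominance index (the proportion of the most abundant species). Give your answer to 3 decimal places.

Total N = 1+1+2+1+1 = 6, so the proportions are 0.16667, 0.16667, 0.33333, 0.16667, 0.16667 (working shown to 5 dp, full precision carried).
The largest proportion is 0.33333, i.e. d = 0.333 to 3 decimal places.

0.333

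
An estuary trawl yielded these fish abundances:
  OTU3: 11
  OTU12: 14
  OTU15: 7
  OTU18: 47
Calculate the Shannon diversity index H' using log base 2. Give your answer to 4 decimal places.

1.5940

Total N = 11+14+7+47 = 79, so the proportions are 0.139241, 0.177215, 0.088608, 0.594937 (working shown to 6 dp, full precision carried).
Each pᵢ log₂ pᵢ term: 0.139241×(-2.844349)=-0.396049, 0.177215×(-2.496426)=-0.442405, 0.088608×(-3.496426)=-0.309810, 0.594937×(-0.749192)=-0.445722.
Sum = -1.593985, so H' = 1.5940.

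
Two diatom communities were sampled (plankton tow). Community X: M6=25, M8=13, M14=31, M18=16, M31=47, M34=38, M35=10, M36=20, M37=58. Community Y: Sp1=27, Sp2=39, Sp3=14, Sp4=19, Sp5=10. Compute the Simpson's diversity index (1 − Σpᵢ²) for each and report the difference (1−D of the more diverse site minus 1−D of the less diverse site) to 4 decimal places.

0.1015

Community X: N=258, proportions 0.096899, 0.050388, 0.120155, 0.062016, 0.182171, 0.147287, 0.03876, 0.077519, 0.224806, giving 1−D = 0.856860 (working shown to 6 dp, full precision carried).
Community Y: N=109, proportions 0.247706, 0.357798, 0.12844, 0.174312, 0.091743, giving 1−D = 0.755324.
Difference = |0.856860 − 0.755324| = 0.101536, i.e. 0.1015 to 4 decimal places.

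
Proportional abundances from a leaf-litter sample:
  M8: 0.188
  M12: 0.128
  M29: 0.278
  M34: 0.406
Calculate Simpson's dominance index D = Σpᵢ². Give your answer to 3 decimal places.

D = 0.188² + 0.128² + 0.278² + 0.406² = 0.03534 + 0.01638 + 0.07728 + 0.16484 = 0.29385 (working shown to 5 dp, full precision carried).
To 3 decimal places, D = 0.294.

0.294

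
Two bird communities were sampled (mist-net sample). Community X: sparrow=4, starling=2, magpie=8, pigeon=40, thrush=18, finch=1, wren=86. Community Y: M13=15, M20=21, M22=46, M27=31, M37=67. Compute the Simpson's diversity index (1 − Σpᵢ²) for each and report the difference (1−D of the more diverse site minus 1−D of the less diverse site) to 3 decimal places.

Community X: N=159, proportions 0.0251572, 0.0125786, 0.0503145, 0.2515723, 0.1132075, 0.0062893, 0.5408805, giving 1−D = 0.6279815 (working shown to 7 dp, full precision carried).
Community Y: N=180, proportions 0.0833333, 0.1166667, 0.2555556, 0.1722222, 0.3722222, giving 1−D = 0.7459259.
Difference = |0.6279815 − 0.7459259| = 0.1179444, i.e. 0.118 to 3 decimal places.

0.118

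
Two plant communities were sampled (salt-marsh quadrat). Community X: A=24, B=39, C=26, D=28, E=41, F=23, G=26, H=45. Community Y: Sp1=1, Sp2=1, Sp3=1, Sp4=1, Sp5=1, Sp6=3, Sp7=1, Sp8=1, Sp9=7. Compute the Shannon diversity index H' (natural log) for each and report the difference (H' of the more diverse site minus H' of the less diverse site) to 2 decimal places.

0.21

Community X: N=252, proportions 0.0952, 0.1548, 0.1032, 0.1111, 0.1627, 0.0913, 0.1032, 0.1786, giving H' = 2.0471 (working shown to 4 dp, full precision carried).
Community Y: N=17, proportions 0.0588, 0.0588, 0.0588, 0.0588, 0.0588, 0.1765, 0.0588, 0.0588, 0.4118, giving H' = 1.8381.
Difference = |2.0471 − 1.8381| = 0.2090, i.e. 0.21 to 2 decimal places.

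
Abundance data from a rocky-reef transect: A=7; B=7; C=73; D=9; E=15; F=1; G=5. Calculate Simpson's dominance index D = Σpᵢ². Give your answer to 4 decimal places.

0.4207

Total N = 7+7+73+9+15+1+5 = 117, so the proportions are 0.059829, 0.059829, 0.623932, 0.076923, 0.128205, 0.008547, 0.042735 (working shown to 6 dp, full precision carried).
D = 0.059829² + 0.059829² + 0.623932² + 0.076923² + 0.128205² + 0.008547² + 0.042735² = 0.003580 + 0.003580 + 0.389291 + 0.005917 + 0.016437 + 0.000073 + 0.001826 = 0.420703.
To 4 decimal places, D = 0.4207.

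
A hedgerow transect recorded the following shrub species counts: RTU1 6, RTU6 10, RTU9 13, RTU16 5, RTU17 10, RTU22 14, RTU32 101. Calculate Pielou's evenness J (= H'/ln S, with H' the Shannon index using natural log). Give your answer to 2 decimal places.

0.66

Total N = 6+10+13+5+10+14+101 = 159, so the proportions are 0.0377, 0.0629, 0.0818, 0.0314, 0.0629, 0.0881, 0.6352 (working shown to 4 dp, full precision carried).
H' = −Σ pᵢ ln pᵢ = −((-0.1237) + (-0.1740) + (-0.2047) + (-0.1088) + (-0.1740) + (-0.2139) + (-0.2883)) = 1.2873.
With S = 7 species, ln S = 1.9459, so J = 1.2873/1.9459 = 0.6616, i.e. 0.66 to 2 decimal places.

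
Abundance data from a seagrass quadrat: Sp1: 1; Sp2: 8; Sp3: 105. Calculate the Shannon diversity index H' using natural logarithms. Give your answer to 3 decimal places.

0.304

Total N = 1+8+105 = 114, so the proportions are 0.00877, 0.07018, 0.92105 (working shown to 5 dp, full precision carried).
Each pᵢ ln pᵢ term: 0.00877×(-4.73620)=-0.04155, 0.07018×(-2.65676)=-0.18644, 0.92105×(-0.08224)=-0.07575.
Sum = -0.30373, so H' = 0.304.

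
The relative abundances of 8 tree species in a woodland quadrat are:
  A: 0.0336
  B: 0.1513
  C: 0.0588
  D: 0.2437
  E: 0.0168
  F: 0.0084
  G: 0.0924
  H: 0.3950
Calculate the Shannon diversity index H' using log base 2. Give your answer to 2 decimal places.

2.32

Each pᵢ log₂ pᵢ term (working shown to 4 dp, full precision carried): 0.0336×(-4.8954)=-0.1645, 0.1513×(-2.7245)=-0.4122, 0.0588×(-4.0880)=-0.2404, 0.2437×(-2.0368)=-0.4964, 0.0168×(-5.8954)=-0.0990, 0.0084×(-6.8954)=-0.0579, 0.0924×(-3.4360)=-0.3175, 0.395×(-1.3401)=-0.5293.
Sum = -2.3172, so H' = 2.32.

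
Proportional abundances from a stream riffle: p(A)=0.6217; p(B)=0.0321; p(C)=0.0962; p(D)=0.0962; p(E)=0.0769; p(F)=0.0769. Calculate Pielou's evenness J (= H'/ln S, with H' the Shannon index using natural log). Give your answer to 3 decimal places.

H' = −Σ pᵢ ln pᵢ = −((-0.29549) + (-0.11039) + (-0.22524) + (-0.22524) + (-0.19727) + (-0.19727)) = 1.25089 (working shown to 5 dp, full precision carried).
With S = 6 species, ln S = 1.79176, so J = 1.25089/1.79176 = 0.69813, i.e. 0.698 to 3 decimal places.

0.698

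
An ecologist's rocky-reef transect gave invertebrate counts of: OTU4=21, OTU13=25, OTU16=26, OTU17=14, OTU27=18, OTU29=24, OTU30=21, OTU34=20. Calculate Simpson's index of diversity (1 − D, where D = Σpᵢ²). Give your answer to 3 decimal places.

Total N = 21+25+26+14+18+24+21+20 = 169, so the proportions are 0.12426, 0.14793, 0.15385, 0.08284, 0.10651, 0.14201, 0.12426, 0.11834 (working shown to 5 dp, full precision carried).
D = 0.12426² + 0.14793² + 0.15385² + 0.08284² + 0.10651² + 0.14201² + 0.12426² + 0.11834² = 0.01544 + 0.02188 + 0.02367 + 0.00686 + 0.01134 + 0.02017 + 0.01544 + 0.01401 = 0.12881.
So 1 − D = 0.87119, i.e. 0.871 to 3 decimal places.

0.871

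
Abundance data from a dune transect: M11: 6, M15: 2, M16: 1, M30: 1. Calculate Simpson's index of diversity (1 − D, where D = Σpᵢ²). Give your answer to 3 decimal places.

Total N = 6+2+1+1 = 10, so the proportions are 0.6, 0.2, 0.1, 0.1 (working shown to 5 dp, full precision carried).
D = 0.6² + 0.2² + 0.1² + 0.1² = 0.36000 + 0.04000 + 0.01000 + 0.01000 = 0.42000.
So 1 − D = 0.58000, i.e. 0.580 to 3 decimal places.

0.580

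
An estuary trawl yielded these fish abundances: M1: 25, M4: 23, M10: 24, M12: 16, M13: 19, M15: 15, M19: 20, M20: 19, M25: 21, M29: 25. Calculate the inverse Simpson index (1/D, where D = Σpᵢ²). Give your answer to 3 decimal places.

9.741

Total N = 25+23+24+16+19+15+20+19+21+25 = 207, so the proportions are 0.1207729, 0.1111111, 0.115942, 0.0772947, 0.0917874, 0.0724638, 0.0966184, 0.0917874, 0.1014493, 0.1207729 (working shown to 7 dp, full precision carried).
D = 0.1207729² + 0.1111111² + 0.115942² + 0.0772947² + 0.0917874² + 0.0724638² + 0.0966184² + 0.0917874² + 0.1014493² + 0.1207729² = 0.0145861 + 0.0123457 + 0.0134426 + 0.0059745 + 0.0084249 + 0.0052510 + 0.0093351 + 0.0084249 + 0.0102920 + 0.0145861 = 0.1026628.
So 1/D = 9.74062, i.e. 9.741 to 3 decimal places.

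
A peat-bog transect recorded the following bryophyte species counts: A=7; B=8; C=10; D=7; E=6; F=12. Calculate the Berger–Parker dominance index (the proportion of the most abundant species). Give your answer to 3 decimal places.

Total N = 7+8+10+7+6+12 = 50, so the proportions are 0.14, 0.16, 0.2, 0.14, 0.12, 0.24 (working shown to 5 dp, full precision carried).
The largest proportion is 0.24, i.e. d = 0.240 to 3 decimal places.

0.240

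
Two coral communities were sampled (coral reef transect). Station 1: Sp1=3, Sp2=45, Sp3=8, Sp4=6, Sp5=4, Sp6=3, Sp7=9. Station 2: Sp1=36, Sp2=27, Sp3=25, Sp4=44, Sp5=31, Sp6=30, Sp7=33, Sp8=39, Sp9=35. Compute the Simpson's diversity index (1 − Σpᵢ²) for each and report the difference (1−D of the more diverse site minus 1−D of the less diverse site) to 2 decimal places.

0.25

Station 1: N=78, proportions 0.0384615, 0.5769231, 0.1025641, 0.0769231, 0.0512821, 0.0384615, 0.1153846, giving 1−D = 0.6318212 (working shown to 7 dp, full precision carried).
Station 2: N=300, proportions 0.12, 0.09, 0.0833333, 0.1466667, 0.1033333, 0.1, 0.11, 0.13, 0.1166667, giving 1−D = 0.8857556.
Difference = |0.6318212 − 0.8857556| = 0.2539344, i.e. 0.25 to 2 decimal places.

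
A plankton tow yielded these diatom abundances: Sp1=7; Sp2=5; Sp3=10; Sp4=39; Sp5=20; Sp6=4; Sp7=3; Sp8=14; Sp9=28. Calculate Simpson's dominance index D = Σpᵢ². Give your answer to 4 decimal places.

0.1834

Total N = 7+5+10+39+20+4+3+14+28 = 130, so the proportions are 0.053846, 0.038462, 0.076923, 0.3, 0.153846, 0.030769, 0.023077, 0.107692, 0.215385 (working shown to 6 dp, full precision carried).
D = 0.053846² + 0.038462² + 0.076923² + 0.3² + 0.153846² + 0.030769² + 0.023077² + 0.107692² + 0.215385² = 0.002899 + 0.001479 + 0.005917 + 0.090000 + 0.023669 + 0.000947 + 0.000533 + 0.011598 + 0.046391 = 0.183432.
To 4 decimal places, D = 0.1834.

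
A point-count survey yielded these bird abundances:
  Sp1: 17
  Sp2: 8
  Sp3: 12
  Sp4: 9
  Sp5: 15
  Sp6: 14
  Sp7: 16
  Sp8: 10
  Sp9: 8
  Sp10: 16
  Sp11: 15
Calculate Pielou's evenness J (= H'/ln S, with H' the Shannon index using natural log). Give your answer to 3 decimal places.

0.986

Total N = 17+8+12+9+15+14+16+10+8+16+15 = 140, so the proportions are 0.12143, 0.05714, 0.08571, 0.06429, 0.10714, 0.1, 0.11429, 0.07143, 0.05714, 0.11429, 0.10714 (working shown to 5 dp, full precision carried).
H' = −Σ pᵢ ln pᵢ = −((-0.25602) + (-0.16355) + (-0.21058) + (-0.17643) + (-0.23931) + (-0.23026) + (-0.24789) + (-0.18850) + (-0.16355) + (-0.24789) + (-0.23931)) = 2.36331.
With S = 11 species, ln S = 2.39790, so J = 2.36331/2.39790 = 0.98558, i.e. 0.986 to 3 decimal places.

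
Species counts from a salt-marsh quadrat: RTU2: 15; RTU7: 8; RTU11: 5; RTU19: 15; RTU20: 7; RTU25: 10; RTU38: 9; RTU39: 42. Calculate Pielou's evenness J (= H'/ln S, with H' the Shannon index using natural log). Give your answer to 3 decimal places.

0.881

Total N = 15+8+5+15+7+10+9+42 = 111, so the proportions are 0.13514, 0.07207, 0.04505, 0.13514, 0.06306, 0.09009, 0.08108, 0.37838 (working shown to 5 dp, full precision carried).
H' = −Σ pᵢ ln pᵢ = −((-0.27047) + (-0.18956) + (-0.13964) + (-0.27047) + (-0.17428) + (-0.21684) + (-0.20370) + (-0.36773)) = 1.83270.
With S = 8 species, ln S = 2.07944, so J = 1.83270/2.07944 = 0.88134, i.e. 0.881 to 3 decimal places.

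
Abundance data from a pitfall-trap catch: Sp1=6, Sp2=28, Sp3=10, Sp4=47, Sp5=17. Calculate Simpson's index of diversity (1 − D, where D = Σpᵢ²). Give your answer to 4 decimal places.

0.7070

Total N = 6+28+10+47+17 = 108, so the proportions are 0.055556, 0.259259, 0.092593, 0.435185, 0.157407 (working shown to 6 dp, full precision carried).
D = 0.055556² + 0.259259² + 0.092593² + 0.435185² + 0.157407² = 0.003086 + 0.067215 + 0.008573 + 0.189386 + 0.024777 = 0.293038.
So 1 − D = 0.706962, i.e. 0.7070 to 4 decimal places.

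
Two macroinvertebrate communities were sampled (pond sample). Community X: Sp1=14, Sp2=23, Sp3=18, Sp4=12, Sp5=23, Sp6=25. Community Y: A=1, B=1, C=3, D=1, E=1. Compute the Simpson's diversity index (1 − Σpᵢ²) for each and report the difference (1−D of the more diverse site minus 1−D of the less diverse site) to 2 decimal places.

Community X: N=115, proportions 0.1217, 0.2, 0.1565, 0.1043, 0.2, 0.2174, giving 1−D = 0.8225 (working shown to 4 dp, full precision carried).
Community Y: N=7, proportions 0.1429, 0.1429, 0.4286, 0.1429, 0.1429, giving 1−D = 0.7347.
Difference = |0.8225 − 0.7347| = 0.0878, i.e. 0.09 to 2 decimal places.

0.09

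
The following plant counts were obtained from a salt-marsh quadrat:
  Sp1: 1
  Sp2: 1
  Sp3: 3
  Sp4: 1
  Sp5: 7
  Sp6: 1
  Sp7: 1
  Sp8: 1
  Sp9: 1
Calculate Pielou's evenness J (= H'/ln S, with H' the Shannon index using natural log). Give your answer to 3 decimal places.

0.837

Total N = 1+1+3+1+7+1+1+1+1 = 17, so the proportions are 0.05882, 0.05882, 0.17647, 0.05882, 0.41176, 0.05882, 0.05882, 0.05882, 0.05882 (working shown to 5 dp, full precision carried).
H' = −Σ pᵢ ln pᵢ = −((-0.16666) + (-0.16666) + (-0.30611) + (-0.16666) + (-0.36536) + (-0.16666) + (-0.16666) + (-0.16666) + (-0.16666)) = 1.83808.
With S = 9 species, ln S = 2.19722, so J = 1.83808/2.19722 = 0.83655, i.e. 0.837 to 3 decimal places.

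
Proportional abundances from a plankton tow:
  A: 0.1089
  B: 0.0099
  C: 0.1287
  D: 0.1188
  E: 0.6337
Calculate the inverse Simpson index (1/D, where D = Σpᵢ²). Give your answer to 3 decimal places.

D = 0.1089² + 0.0099² + 0.1287² + 0.1188² + 0.6337² = 0.011859 + 0.000098 + 0.016564 + 0.014113 + 0.401576 = 0.444210 (working shown to 6 dp, full precision carried).
So 1/D = 2.25119, i.e. 2.251 to 3 decimal places.

2.251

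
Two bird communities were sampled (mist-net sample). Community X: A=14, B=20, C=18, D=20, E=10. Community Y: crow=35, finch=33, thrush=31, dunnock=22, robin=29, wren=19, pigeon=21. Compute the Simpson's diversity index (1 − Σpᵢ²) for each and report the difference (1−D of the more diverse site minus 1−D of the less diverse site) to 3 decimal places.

0.062

Community X: N=82, proportions 0.17073, 0.2439, 0.21951, 0.2439, 0.12195, giving 1−D = 0.78882 (working shown to 5 dp, full precision carried).
Community Y: N=190, proportions 0.18421, 0.17368, 0.16316, 0.11579, 0.15263, 0.1, 0.11053, giving 1−D = 0.85036.
Difference = |0.78882 − 0.85036| = 0.06154, i.e. 0.062 to 3 decimal places.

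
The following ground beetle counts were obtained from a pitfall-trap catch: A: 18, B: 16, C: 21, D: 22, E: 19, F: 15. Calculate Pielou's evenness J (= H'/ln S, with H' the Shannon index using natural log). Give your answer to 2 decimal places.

Total N = 18+16+21+22+19+15 = 111, so the proportions are 0.1622, 0.1441, 0.1892, 0.1982, 0.1712, 0.1351 (working shown to 4 dp, full precision carried).
H' = −Σ pᵢ ln pᵢ = −((-0.2950) + (-0.2792) + (-0.3150) + (-0.3208) + (-0.3021) + (-0.2705)) = 1.7826.
With S = 6 species, ln S = 1.7918, so J = 1.7826/1.7918 = 0.9949, i.e. 0.99 to 2 decimal places.

0.99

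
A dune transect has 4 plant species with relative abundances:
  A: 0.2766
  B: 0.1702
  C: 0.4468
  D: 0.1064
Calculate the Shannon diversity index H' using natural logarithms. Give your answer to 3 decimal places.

1.255

Each pᵢ ln pᵢ term (working shown to 5 dp, full precision carried): 0.2766×(-1.28518)=-0.35548, 0.1702×(-1.77078)=-0.30139, 0.4468×(-0.80564)=-0.35996, 0.1064×(-2.24055)=-0.23839.
Sum = -1.25522, so H' = 1.255.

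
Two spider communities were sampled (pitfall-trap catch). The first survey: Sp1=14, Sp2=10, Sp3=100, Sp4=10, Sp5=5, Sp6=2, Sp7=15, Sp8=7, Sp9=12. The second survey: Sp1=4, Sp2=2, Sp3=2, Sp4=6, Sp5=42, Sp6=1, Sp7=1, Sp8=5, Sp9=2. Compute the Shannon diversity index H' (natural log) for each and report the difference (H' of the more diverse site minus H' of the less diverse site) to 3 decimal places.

The first survey: N=175, proportions 0.08, 0.05714, 0.57143, 0.05714, 0.02857, 0.01143, 0.08571, 0.04, 0.06857, giving H' = 1.52473 (working shown to 5 dp, full precision carried).
The second survey: N=65, proportions 0.06154, 0.03077, 0.03077, 0.09231, 0.64615, 0.01538, 0.01538, 0.07692, 0.03077, giving H' = 1.32079.
Difference = |1.52473 − 1.32079| = 0.20394, i.e. 0.204 to 3 decimal places.

0.204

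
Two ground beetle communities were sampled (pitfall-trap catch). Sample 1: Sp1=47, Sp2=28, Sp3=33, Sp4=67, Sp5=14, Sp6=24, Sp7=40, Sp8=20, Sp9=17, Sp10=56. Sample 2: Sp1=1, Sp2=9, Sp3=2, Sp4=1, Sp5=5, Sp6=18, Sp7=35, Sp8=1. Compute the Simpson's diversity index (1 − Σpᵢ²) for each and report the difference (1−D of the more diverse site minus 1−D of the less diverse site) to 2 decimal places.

Sample 1: N=346, proportions 0.1358, 0.0809, 0.0954, 0.1936, 0.0405, 0.0694, 0.1156, 0.0578, 0.0491, 0.1618, giving 1−D = 0.8766 (working shown to 4 dp, full precision carried).
Sample 2: N=72, proportions 0.0139, 0.125, 0.0278, 0.0139, 0.0694, 0.25, 0.4861, 0.0139, giving 1−D = 0.6794.
Difference = |0.8766 − 0.6794| = 0.1972, i.e. 0.20 to 2 decimal places.

0.20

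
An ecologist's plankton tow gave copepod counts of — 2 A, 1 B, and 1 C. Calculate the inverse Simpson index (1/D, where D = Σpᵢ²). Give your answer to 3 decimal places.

2.667

Total N = 2+1+1 = 4, so the proportions are 0.5, 0.25, 0.25 (working shown to 6 dp, full precision carried).
D = 0.5² + 0.25² + 0.25² = 0.250000 + 0.062500 + 0.062500 = 0.375000.
So 1/D = 2.66667, i.e. 2.667 to 3 decimal places.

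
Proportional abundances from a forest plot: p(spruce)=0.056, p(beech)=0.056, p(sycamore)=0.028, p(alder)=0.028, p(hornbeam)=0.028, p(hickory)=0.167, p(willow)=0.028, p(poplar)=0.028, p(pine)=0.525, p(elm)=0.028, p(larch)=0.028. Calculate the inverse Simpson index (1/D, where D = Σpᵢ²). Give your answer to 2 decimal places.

D = 0.056² + 0.056² + 0.028² + 0.028² + 0.028² + 0.167² + 0.028² + 0.028² + 0.525² + 0.028² + 0.028² = 0.003136 + 0.003136 + 0.000784 + 0.000784 + 0.000784 + 0.027889 + 0.000784 + 0.000784 + 0.275625 + 0.000784 + 0.000784 = 0.315274 (working shown to 6 dp, full precision carried).
So 1/D = 3.1718, i.e. 3.17 to 2 decimal places.

3.17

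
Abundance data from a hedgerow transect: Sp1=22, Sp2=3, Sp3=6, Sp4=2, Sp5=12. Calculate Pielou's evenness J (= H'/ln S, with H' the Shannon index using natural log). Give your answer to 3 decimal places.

0.801

Total N = 22+3+6+2+12 = 45, so the proportions are 0.48889, 0.06667, 0.13333, 0.04444, 0.26667 (working shown to 5 dp, full precision carried).
H' = −Σ pᵢ ln pᵢ = −((-0.34986) + (-0.18054) + (-0.26865) + (-0.13838) + (-0.35247)) = 1.28990.
With S = 5 species, ln S = 1.60944, so J = 1.28990/1.60944 = 0.80146, i.e. 0.801 to 3 decimal places.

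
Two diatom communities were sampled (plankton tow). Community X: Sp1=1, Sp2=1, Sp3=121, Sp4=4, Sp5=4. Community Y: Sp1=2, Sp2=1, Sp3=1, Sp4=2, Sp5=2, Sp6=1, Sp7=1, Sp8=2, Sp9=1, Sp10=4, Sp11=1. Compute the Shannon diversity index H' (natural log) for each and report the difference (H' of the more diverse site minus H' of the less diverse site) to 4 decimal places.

Community X: N=131, proportions 0.00763359, 0.00763359, 0.92366412, 0.03053435, 0.03053435, giving H' = 0.36083846 (working shown to 8 dp, full precision carried).
Community Y: N=18, proportions 0.11111111, 0.05555556, 0.05555556, 0.11111111, 0.11111111, 0.05555556, 0.05555556, 0.11111111, 0.05555556, 0.22222222, 0.05555556, giving H' = 2.27424093.
Difference = |0.36083846 − 2.27424093| = 1.91340247, i.e. 1.9134 to 4 decimal places.

1.9134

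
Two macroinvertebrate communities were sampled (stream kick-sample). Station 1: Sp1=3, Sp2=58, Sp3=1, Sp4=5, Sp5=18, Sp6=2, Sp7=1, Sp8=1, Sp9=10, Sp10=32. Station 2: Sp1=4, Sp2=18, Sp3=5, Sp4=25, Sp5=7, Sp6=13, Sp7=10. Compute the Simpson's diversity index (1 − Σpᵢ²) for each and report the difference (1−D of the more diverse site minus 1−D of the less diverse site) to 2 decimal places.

0.09

Station 1: N=131, proportions 0.0229, 0.4427, 0.0076, 0.0382, 0.1374, 0.0153, 0.0076, 0.0076, 0.0763, 0.2443, giving 1−D = 0.7172 (working shown to 4 dp, full precision carried).
Station 2: N=82, proportions 0.0488, 0.2195, 0.061, 0.3049, 0.0854, 0.1585, 0.122, giving 1−D = 0.8055.
Difference = |0.7172 − 0.8055| = 0.0883, i.e. 0.09 to 2 decimal places.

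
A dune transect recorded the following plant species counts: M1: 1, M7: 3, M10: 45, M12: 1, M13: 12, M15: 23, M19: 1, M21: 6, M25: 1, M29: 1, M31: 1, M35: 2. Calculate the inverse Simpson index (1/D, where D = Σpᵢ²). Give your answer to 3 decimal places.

Total N = 1+3+45+1+12+23+1+6+1+1+1+2 = 97, so the proportions are 0.0103093, 0.0309278, 0.4639175, 0.0103093, 0.1237113, 0.2371134, 0.0103093, 0.0618557, 0.0103093, 0.0103093, 0.0103093, 0.0206186 (working shown to 7 dp, full precision carried).
D = 0.0103093² + 0.0309278² + 0.4639175² + 0.0103093² + 0.1237113² + 0.2371134² + 0.0103093² + 0.0618557² + 0.0103093² + 0.0103093² + 0.0103093² + 0.0206186² = 0.0001063 + 0.0009565 + 0.2152195 + 0.0001063 + 0.0153045 + 0.0562228 + 0.0001063 + 0.0038261 + 0.0001063 + 0.0001063 + 0.0001063 + 0.0004251 = 0.2925922.
So 1/D = 3.41773, i.e. 3.418 to 3 decimal places.

3.418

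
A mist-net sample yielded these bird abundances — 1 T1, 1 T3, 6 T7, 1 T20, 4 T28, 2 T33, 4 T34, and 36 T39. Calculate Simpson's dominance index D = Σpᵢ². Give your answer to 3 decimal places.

0.453

Total N = 1+1+6+1+4+2+4+36 = 55, so the proportions are 0.01818, 0.01818, 0.10909, 0.01818, 0.07273, 0.03636, 0.07273, 0.65455 (working shown to 5 dp, full precision carried).
D = 0.01818² + 0.01818² + 0.10909² + 0.01818² + 0.07273² + 0.03636² + 0.07273² + 0.65455² = 0.00033 + 0.00033 + 0.01190 + 0.00033 + 0.00529 + 0.00132 + 0.00529 + 0.42843 = 0.45322.
To 3 decimal places, D = 0.453.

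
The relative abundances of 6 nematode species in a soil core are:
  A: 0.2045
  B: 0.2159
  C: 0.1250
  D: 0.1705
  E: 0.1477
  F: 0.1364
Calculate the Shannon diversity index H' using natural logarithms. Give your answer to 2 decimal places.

Each pᵢ ln pᵢ term (working shown to 4 dp, full precision carried): 0.2045×(-1.5872)=-0.3246, 0.2159×(-1.5329)=-0.3310, 0.125×(-2.0794)=-0.2599, 0.1705×(-1.7690)=-0.3016, 0.1477×(-1.9126)=-0.2825, 0.1364×(-1.9922)=-0.2717.
Sum = -1.7713, so H' = 1.77.

1.77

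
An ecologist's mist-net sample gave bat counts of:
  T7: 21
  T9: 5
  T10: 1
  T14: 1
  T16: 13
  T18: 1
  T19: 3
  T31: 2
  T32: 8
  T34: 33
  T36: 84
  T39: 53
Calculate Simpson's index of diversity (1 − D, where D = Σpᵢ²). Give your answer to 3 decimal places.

Total N = 21+5+1+1+13+1+3+2+8+33+84+53 = 225, so the proportions are 0.09333, 0.02222, 0.00444, 0.00444, 0.05778, 0.00444, 0.01333, 0.00889, 0.03556, 0.14667, 0.37333, 0.23556 (working shown to 5 dp, full precision carried).
D = 0.09333² + 0.02222² + 0.00444² + 0.00444² + 0.05778² + 0.00444² + 0.01333² + 0.00889² + 0.03556² + 0.14667² + 0.37333² + 0.23556² = 0.00871 + 0.00049 + 0.00002 + 0.00002 + 0.00334 + 0.00002 + 0.00018 + 0.00008 + 0.00126 + 0.02151 + 0.13938 + 0.05549 = 0.23050.
So 1 − D = 0.76950, i.e. 0.770 to 3 decimal places.

0.770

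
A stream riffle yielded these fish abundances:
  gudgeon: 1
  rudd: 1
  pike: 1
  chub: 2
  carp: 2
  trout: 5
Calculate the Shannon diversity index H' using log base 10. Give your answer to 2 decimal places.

Total N = 1+1+1+2+2+5 = 12, so the proportions are 0.0833, 0.0833, 0.0833, 0.1667, 0.1667, 0.4167 (working shown to 4 dp, full precision carried).
Each pᵢ log₁₀ pᵢ term: 0.0833×(-1.0792)=-0.0899, 0.0833×(-1.0792)=-0.0899, 0.0833×(-1.0792)=-0.0899, 0.1667×(-0.7782)=-0.1297, 0.1667×(-0.7782)=-0.1297, 0.4167×(-0.3802)=-0.1584.
Sum = -0.6876, so H' = 0.69.

0.69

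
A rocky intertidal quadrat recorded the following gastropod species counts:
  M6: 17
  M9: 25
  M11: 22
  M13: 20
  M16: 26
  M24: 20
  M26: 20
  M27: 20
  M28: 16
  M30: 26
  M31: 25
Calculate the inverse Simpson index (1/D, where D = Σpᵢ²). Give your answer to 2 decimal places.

Total N = 17+25+22+20+26+20+20+20+16+26+25 = 237, so the proportions are 0.07173, 0.1054852, 0.092827, 0.0843882, 0.1097046, 0.0843882, 0.0843882, 0.0843882, 0.0675105, 0.1097046, 0.1054852 (working shown to 7 dp, full precision carried).
D = 0.07173² + 0.1054852² + 0.092827² + 0.0843882² + 0.1097046² + 0.0843882² + 0.0843882² + 0.0843882² + 0.0675105² + 0.1097046² + 0.1054852² = 0.0051452 + 0.0111271 + 0.0086169 + 0.0071214 + 0.0120351 + 0.0071214 + 0.0071214 + 0.0071214 + 0.0045577 + 0.0120351 + 0.0111271 = 0.0931297.
So 1/D = 10.7377, i.e. 10.74 to 2 decimal places.

10.74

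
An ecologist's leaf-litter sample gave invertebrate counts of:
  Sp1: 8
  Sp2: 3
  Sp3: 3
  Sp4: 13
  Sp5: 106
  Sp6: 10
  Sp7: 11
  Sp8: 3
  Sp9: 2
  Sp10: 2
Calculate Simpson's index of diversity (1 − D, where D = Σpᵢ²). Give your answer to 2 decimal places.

Total N = 8+3+3+13+106+10+11+3+2+2 = 161, so the proportions are 0.0497, 0.0186, 0.0186, 0.0807, 0.6584, 0.0621, 0.0683, 0.0186, 0.0124, 0.0124 (working shown to 4 dp, full precision carried).
D = 0.0497² + 0.0186² + 0.0186² + 0.0807² + 0.6584² + 0.0621² + 0.0683² + 0.0186² + 0.0124² + 0.0124² = 0.0025 + 0.0003 + 0.0003 + 0.0065 + 0.4335 + 0.0039 + 0.0047 + 0.0003 + 0.0002 + 0.0002 = 0.4523.
So 1 − D = 0.5477, i.e. 0.55 to 2 decimal places.

0.55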